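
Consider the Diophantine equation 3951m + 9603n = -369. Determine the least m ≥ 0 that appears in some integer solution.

294

gcd(9603, 3951) = 9  (9603 = 2×3951 + 1701, 3951 = 2×1701 + 549, 1701 = 3×549 + 54, 549 = 10×54 + 9, 54 = 6×9).
9 divides -369, so solutions exist.
Back-substituting, 3951×(175) + 9603×(-72) = 9.
Scale by -369/9 = -41: (m₀, n₀) = (-7175, 2952).
General solution: m = -7175 + 1067t, n = 2952 - 439t for integer t.
m ≥ 0: smallest is -7175 mod 1067 = 294 (at t = 7), with n = -121.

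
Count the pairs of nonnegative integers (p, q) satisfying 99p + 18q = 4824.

25

gcd(99, 18):
  99 = 5×18 + 9
  18 = 2×9
so gcd(99, 18) = 9.
Back-substitute for Bézout coefficients:
  9 = 99 - 5×18
  ... = 99×(1) + 18×(-5)
Scale by 536: one solution is (536, -2680). Reduce p mod 2: (0, 268).
General: p = 0 + 2t, q = 268 - 11t.
p ≥ 0 ⇒ t ≥ 0; q ≥ 0 ⇒ t ≤ 24. So t ∈ [0, 24]: 25 solutions.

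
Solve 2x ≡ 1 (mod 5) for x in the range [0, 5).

gcd(5, 2):
  5 = 2*2 + 1
  2 = 2*1
so gcd(5, 2) = 1.
Back-substitute for Bézout coefficients:
  1 = 5 - 2*2
  ... = 2*(-2) + 5*(1)
So 2*-2 ≡ 1 (mod 5), and -2 mod 5 = 3.

3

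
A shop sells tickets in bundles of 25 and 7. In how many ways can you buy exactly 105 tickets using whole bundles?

Need nonnegative integers with 25j + 7k = 105.
gcd(25, 7) = 1, and 25·(2) + 7·(-7) = 1.
So (j₀, k₀) = (210, -735); general j = 210 + 7t, k = -735 - 25t.
j ≥ 0 ⇒ t ≥ -30; k ≥ 0 ⇒ t ≤ -30. That's 1 value of t.

1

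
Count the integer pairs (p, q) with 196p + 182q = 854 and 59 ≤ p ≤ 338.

gcd(196, 182) = 14.
By Bézout, 196×(1) + 182×(-1) = 14.
Particular solution: (9, -5).
General solution: p = 9 + 13t, q = -5 - 14t for integer t.
59 ≤ 9 + 13t ≤ 338 gives t ∈ [4, 25], which is 22 values.

22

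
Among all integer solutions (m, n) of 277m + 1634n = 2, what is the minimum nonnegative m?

gcd(1634, 277):
  1634 = 5×277 + 249
  277 = 1×249 + 28
  249 = 8×28 + 25
  28 = 1×25 + 3
  25 = 8×3 + 1
  3 = 3×1
so gcd(1634, 277) = 1.
1 divides 2, so solutions exist.
Back-substitute for Bézout coefficients:
  1 = 25 - 8×3
  ... = 277×(-525) + 1634×(89)
Scale by 2/1 = 2: (m₀, n₀) = (-1050, 178).
General solution: m = -1050 + 1634t, n = 178 - 277t for integer t.
m ≥ 0: smallest is -1050 mod 1634 = 584 (at t = 1), with n = -99.

584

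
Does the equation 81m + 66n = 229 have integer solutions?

gcd(81, 66) = 3.
3 does not divide 229 (remainder 1), so no integer solutions.

no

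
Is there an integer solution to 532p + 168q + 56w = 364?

gcd(532, 168) = 28.
gcd(28, 56) = 28.
28 divides 364, so integer solutions exist.

yes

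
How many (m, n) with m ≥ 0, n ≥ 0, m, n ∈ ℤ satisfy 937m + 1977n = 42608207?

gcd(1977, 937) = 1.
By Bézout, 937·(595) + 1977·(-282) = 1.
One solution: (1595, 20796).
General: m = 1595 + 1977t, n = 20796 - 937t.
m ≥ 0 ⇒ t ≥ 0; n ≥ 0 ⇒ t ≤ 22. So t ∈ [0, 22]: 23 solutions.

23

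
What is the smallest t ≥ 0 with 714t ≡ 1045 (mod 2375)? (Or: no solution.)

2280

gcd(2375, 714):
  2375 = 3×714 + 233
  714 = 3×233 + 15
  233 = 15×15 + 8
  15 = 1×8 + 7
  8 = 1×7 + 1
  7 = 7×1
so gcd(2375, 714) = 1.
1 divides 1045, so solutions exist.
Back-substitute for Bézout coefficients:
  1 = 8 - 1×7
  ... = 714×(-316) + 2375×(95)
So 714×(-316) ≡ 1 (mod 2375); multiply by 1045: t ≡ -330220 (mod 2375).
Smallest nonnegative: t = -330220 mod 2375 = 2280.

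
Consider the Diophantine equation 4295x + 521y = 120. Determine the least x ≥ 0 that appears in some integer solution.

gcd(4295, 521):
  4295 = 8*521 + 127
  521 = 4*127 + 13
  127 = 9*13 + 10
  13 = 1*10 + 3
  10 = 3*3 + 1
  3 = 3*1
so gcd(4295, 521) = 1.
1 divides 120, so solutions exist.
Back-substitute for Bézout coefficients:
  1 = 10 - 3*3
  ... = 4295*(160) + 521*(-1319)
Scale by 120/1 = 120: (x₀, y₀) = (19200, -158280).
General solution: x = 19200 + 521t, y = -158280 - 4295t for integer t.
x ≥ 0: smallest is 19200 mod 521 = 444 (at t = -36), with y = -3660.

444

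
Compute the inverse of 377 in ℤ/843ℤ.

gcd(843, 377) = 1.
By Bézout, 377·(161) + 843·(-72) = 1.
So 377·161 ≡ 1 (mod 843), and 161 mod 843 = 161.

161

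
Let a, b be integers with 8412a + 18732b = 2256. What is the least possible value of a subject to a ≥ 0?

gcd(18732, 8412):
  18732 = 2*8412 + 1908
  8412 = 4*1908 + 780
  1908 = 2*780 + 348
  780 = 2*348 + 84
  348 = 4*84 + 12
  84 = 7*12
so gcd(18732, 8412) = 12.
12 divides 2256, so solutions exist.
Back-substitute for Bézout coefficients:
  12 = 348 - 4*84
  ... = 8412*(-216) + 18732*(97)
Scale by 2256/12 = 188: (a₀, b₀) = (-40608, 18236).
General solution: a = -40608 + 1561t, b = 18236 - 701t for integer t.
a ≥ 0: smallest is -40608 mod 1561 = 1539 (at t = 27), with b = -691.

1539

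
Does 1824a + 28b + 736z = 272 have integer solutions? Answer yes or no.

gcd(1824, 28) = 4  (1824 = 65·28 + 4, 28 = 7·4).
gcd(4, 736) = 4.
4 divides 272, so integer solutions exist.

yes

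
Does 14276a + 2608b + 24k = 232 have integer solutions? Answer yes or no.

gcd(14276, 2608) = 4  (14276 = 5*2608 + 1236, 2608 = 2*1236 + 136, 1236 = 9*136 + 12, 136 = 11*12 + 4, 12 = 3*4).
gcd(4, 24) = 4.
4 divides 232, so integer solutions exist.

yes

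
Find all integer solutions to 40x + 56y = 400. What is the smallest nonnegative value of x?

3

gcd(56, 40) = 8  (56 = 1*40 + 16, 40 = 2*16 + 8, 16 = 2*8).
8 divides 400, so solutions exist.
Back-substituting, 40*(3) + 56*(-2) = 8.
Scale by 400/8 = 50: (x₀, y₀) = (150, -100).
General solution: x = 150 + 7t, y = -100 - 5t for integer t.
x ≥ 0: smallest is 150 mod 7 = 3 (at t = -21), with y = 5.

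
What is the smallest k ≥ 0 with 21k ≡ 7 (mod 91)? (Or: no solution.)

9

gcd(91, 21) = 7  (91 = 4×21 + 7, 21 = 3×7).
7 divides 7, so solutions exist.
Back-substituting, 21×(-4) + 91×(1) = 7.
So 21×(-4) ≡ 7 (mod 91); multiply by 1: k ≡ -4 (mod 13).
Smallest nonnegative: k = -4 mod 13 = 9.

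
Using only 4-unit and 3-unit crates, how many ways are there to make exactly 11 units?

1

Need nonnegative integers with 4j + 3k = 11.
gcd(4, 3) = 1, and 4·(1) + 3·(-1) = 1.
So (j₀, k₀) = (11, -11); general j = 11 + 3t, k = -11 - 4t.
j ≥ 0 ⇒ t ≥ -3; k ≥ 0 ⇒ t ≤ -3. That's 1 value of t.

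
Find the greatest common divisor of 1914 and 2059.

29

gcd(2059, 1914):
  2059 = 1*1914 + 145
  1914 = 13*145 + 29
  145 = 5*29
so gcd(2059, 1914) = 29.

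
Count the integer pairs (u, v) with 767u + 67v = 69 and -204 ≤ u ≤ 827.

gcd(767, 67) = 1.
By Bézout, 767*(-29) + 67*(332) = 1.
Particular solution: (9, -102).
General solution: u = 9 + 67t, v = -102 - 767t for integer t.
-204 ≤ 9 + 67t ≤ 827 gives t ∈ [-3, 12], which is 16 values.

16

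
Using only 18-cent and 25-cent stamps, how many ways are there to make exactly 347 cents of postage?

1

Need nonnegative integers with 18j + 25k = 347.
gcd(18, 25) = 1, and 18·(7) + 25·(-5) = 1.
So (j₀, k₀) = (2429, -1735); general j = 2429 + 25t, k = -1735 - 18t.
j ≥ 0 ⇒ t ≥ -97; k ≥ 0 ⇒ t ≤ -97. That's 1 value of t.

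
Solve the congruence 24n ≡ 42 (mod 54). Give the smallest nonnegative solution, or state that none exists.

4

gcd(54, 24) = 6.
6 divides 42, so solutions exist.
By Bézout, 24×(-2) + 54×(1) = 6.
So 24×(-2) ≡ 6 (mod 54); multiply by 7: n ≡ -14 (mod 9).
Smallest nonnegative: n = -14 mod 9 = 4.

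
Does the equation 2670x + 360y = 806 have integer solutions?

gcd(2670, 360) = 30.
30 does not divide 806 (remainder 26), so no integer solutions.

no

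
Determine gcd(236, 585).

gcd(585, 236):
  585 = 2*236 + 113
  236 = 2*113 + 10
  113 = 11*10 + 3
  10 = 3*3 + 1
  3 = 3*1
so gcd(585, 236) = 1.

1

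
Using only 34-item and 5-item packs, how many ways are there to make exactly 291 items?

Need nonnegative integers with 34j + 5k = 291.
gcd(34, 5) = 1, and 34·(-1) + 5·(7) = 1.
So (j₀, k₀) = (-291, 2037); general j = -291 + 5t, k = 2037 - 34t.
j ≥ 0 ⇒ t ≥ 59; k ≥ 0 ⇒ t ≤ 59. That's 1 value of t.

1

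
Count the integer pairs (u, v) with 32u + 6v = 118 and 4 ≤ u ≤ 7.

gcd(32, 6):
  32 = 5*6 + 2
  6 = 3*2
so gcd(32, 6) = 2.
Back-substitute for Bézout coefficients:
  2 = 32 - 5*6
  ... = 32*(1) + 6*(-5)
Scale by 59: particular solution (59, -295); reduce u mod 3: (2, 9).
General solution: u = 2 + 3t, v = 9 - 16t for integer t.
4 ≤ 2 + 3t ≤ 7 gives t ∈ [1, 1], which is 1 value.

1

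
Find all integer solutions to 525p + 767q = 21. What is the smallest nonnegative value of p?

gcd(767, 525) = 1  (767 = 1×525 + 242, 525 = 2×242 + 41, 242 = 5×41 + 37, 41 = 1×37 + 4, 37 = 9×4 + 1, 4 = 4×1).
1 divides 21, so solutions exist.
Back-substituting, 525×(-187) + 767×(128) = 1.
Scale by 21/1 = 21: (p₀, q₀) = (-3927, 2688).
General solution: p = -3927 + 767t, q = 2688 - 525t for integer t.
p ≥ 0: smallest is -3927 mod 767 = 675 (at t = 6), with q = -462.

675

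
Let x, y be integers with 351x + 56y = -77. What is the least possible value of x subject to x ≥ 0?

gcd(351, 56):
  351 = 6*56 + 15
  56 = 3*15 + 11
  15 = 1*11 + 4
  11 = 2*4 + 3
  4 = 1*3 + 1
  3 = 3*1
so gcd(351, 56) = 1.
1 divides -77, so solutions exist.
Back-substitute for Bézout coefficients:
  1 = 4 - 1*3
  ... = 351*(15) + 56*(-94)
Scale by -77/1 = -77: (x₀, y₀) = (-1155, 7238).
General solution: x = -1155 + 56t, y = 7238 - 351t for integer t.
x ≥ 0: smallest is -1155 mod 56 = 21 (at t = 21), with y = -133.

21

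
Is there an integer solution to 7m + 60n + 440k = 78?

gcd(60, 7) = 1  (60 = 8*7 + 4, 7 = 1*4 + 3, 4 = 1*3 + 1, 3 = 3*1).
gcd(1, 440) = 1.
1 divides 78, so integer solutions exist.

yes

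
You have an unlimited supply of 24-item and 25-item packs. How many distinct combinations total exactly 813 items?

Need nonnegative integers with 24j + 25k = 813.
gcd(24, 25) = 1, and 24·(-1) + 25·(1) = 1.
So (j₀, k₀) = (-813, 813); general j = -813 + 25t, k = 813 - 24t.
j ≥ 0 ⇒ t ≥ 33; k ≥ 0 ⇒ t ≤ 33. That's 1 value of t.

1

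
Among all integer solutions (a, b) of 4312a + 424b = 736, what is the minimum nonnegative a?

22

gcd(4312, 424):
  4312 = 10×424 + 72
  424 = 5×72 + 64
  72 = 1×64 + 8
  64 = 8×8
so gcd(4312, 424) = 8.
8 divides 736, so solutions exist.
Back-substitute for Bézout coefficients:
  8 = 72 - 1×64
  ... = 4312×(6) + 424×(-61)
Scale by 736/8 = 92: (a₀, b₀) = (552, -5612).
General solution: a = 552 + 53t, b = -5612 - 539t for integer t.
a ≥ 0: smallest is 552 mod 53 = 22 (at t = -10), with b = -222.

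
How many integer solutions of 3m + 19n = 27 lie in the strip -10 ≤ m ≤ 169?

10

gcd(19, 3):
  19 = 6*3 + 1
  3 = 3*1
so gcd(19, 3) = 1.
Back-substitute for Bézout coefficients:
  1 = 19 - 6*3
  ... = 3*(-6) + 19*(1)
Scale by 27: particular solution (-162, 27); reduce m mod 19: (9, 0).
General solution: m = 9 + 19t, n = 0 - 3t for integer t.
-10 ≤ 9 + 19t ≤ 169 gives t ∈ [-1, 8], which is 10 values.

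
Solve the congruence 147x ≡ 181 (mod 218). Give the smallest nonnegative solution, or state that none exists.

gcd(218, 147) = 1  (218 = 1·147 + 71, 147 = 2·71 + 5, 71 = 14·5 + 1, 5 = 5·1).
1 divides 181, so solutions exist.
Back-substituting, 147·(-43) + 218·(29) = 1.
So 147·(-43) ≡ 1 (mod 218); multiply by 181: x ≡ -7783 (mod 218).
Smallest nonnegative: x = -7783 mod 218 = 65.

65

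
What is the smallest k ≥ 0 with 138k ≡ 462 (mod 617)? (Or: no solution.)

gcd(617, 138):
  617 = 4·138 + 65
  138 = 2·65 + 8
  65 = 8·8 + 1
  8 = 8·1
so gcd(617, 138) = 1.
1 divides 462, so solutions exist.
Back-substitute for Bézout coefficients:
  1 = 65 - 8·8
  ... = 138·(-76) + 617·(17)
So 138·(-76) ≡ 1 (mod 617); multiply by 462: k ≡ -35112 (mod 617).
Smallest nonnegative: k = -35112 mod 617 = 57.

57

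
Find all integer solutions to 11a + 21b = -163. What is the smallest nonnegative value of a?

10

gcd(21, 11) = 1  (21 = 1·11 + 10, 11 = 1·10 + 1, 10 = 10·1).
1 divides -163, so solutions exist.
Back-substituting, 11·(2) + 21·(-1) = 1.
Scale by -163/1 = -163: (a₀, b₀) = (-326, 163).
General solution: a = -326 + 21t, b = 163 - 11t for integer t.
a ≥ 0: smallest is -326 mod 21 = 10 (at t = 16), with b = -13.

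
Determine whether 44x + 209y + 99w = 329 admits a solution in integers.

gcd(209, 44) = 11  (209 = 4*44 + 33, 44 = 1*33 + 11, 33 = 3*11).
gcd(11, 99) = 11.
11 does not divide 329 (remainder 10), so no integer solutions.

no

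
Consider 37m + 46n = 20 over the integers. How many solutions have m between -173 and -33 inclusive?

gcd(46, 37) = 1  (46 = 1×37 + 9, 37 = 4×9 + 1, 9 = 9×1).
Back-substituting, 37×(5) + 46×(-4) = 1.
Scale by 20: particular solution (100, -80); reduce m mod 46: (8, -6).
General solution: m = 8 + 46t, n = -6 - 37t for integer t.
-173 ≤ 8 + 46t ≤ -33 gives t ∈ [-3, -1], which is 3 values.

3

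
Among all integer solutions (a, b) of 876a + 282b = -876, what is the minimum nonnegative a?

gcd(876, 282) = 6.
6 divides -876, so solutions exist.
By Bézout, 876·(19) + 282·(-59) = 6.
Scale by -876/6 = -146: (a₀, b₀) = (-2774, 8614).
General solution: a = -2774 + 47t, b = 8614 - 146t for integer t.
a ≥ 0: smallest is -2774 mod 47 = 46 (at t = 60), with b = -146.

46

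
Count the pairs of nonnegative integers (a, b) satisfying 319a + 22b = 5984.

gcd(319, 22) = 11  (319 = 14*22 + 11, 22 = 2*11).
Back-substituting, 319*(1) + 22*(-14) = 11.
Scale by 544: one solution is (544, -7616). Reduce a mod 2: (0, 272).
General: a = 0 + 2t, b = 272 - 29t.
a ≥ 0 ⇒ t ≥ 0; b ≥ 0 ⇒ t ≤ 9. So t ∈ [0, 9]: 10 solutions.

10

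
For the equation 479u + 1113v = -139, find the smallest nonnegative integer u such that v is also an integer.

964

gcd(1113, 479) = 1.
1 divides -139, so solutions exist.
By Bézout, 479·(-79) + 1113·(34) = 1.
Scale by -139/1 = -139: (u₀, v₀) = (10981, -4726).
General solution: u = 10981 + 1113t, v = -4726 - 479t for integer t.
u ≥ 0: smallest is 10981 mod 1113 = 964 (at t = -9), with v = -415.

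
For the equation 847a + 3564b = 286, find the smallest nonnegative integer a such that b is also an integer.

34

gcd(3564, 847):
  3564 = 4·847 + 176
  847 = 4·176 + 143
  176 = 1·143 + 33
  143 = 4·33 + 11
  33 = 3·11
so gcd(3564, 847) = 11.
11 divides 286, so solutions exist.
Back-substitute for Bézout coefficients:
  11 = 143 - 4·33
  ... = 847·(101) + 3564·(-24)
Scale by 286/11 = 26: (a₀, b₀) = (2626, -624).
General solution: a = 2626 + 324t, b = -624 - 77t for integer t.
a ≥ 0: smallest is 2626 mod 324 = 34 (at t = -8), with b = -8.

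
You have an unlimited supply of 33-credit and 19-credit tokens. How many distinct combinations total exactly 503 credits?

Need nonnegative integers with 33j + 19k = 503.
gcd(33, 19) = 1, and 33·(-4) + 19·(7) = 1.
So (j₀, k₀) = (-2012, 3521); general j = -2012 + 19t, k = 3521 - 33t.
j ≥ 0 ⇒ t ≥ 106; k ≥ 0 ⇒ t ≤ 106. That's 1 value of t.

1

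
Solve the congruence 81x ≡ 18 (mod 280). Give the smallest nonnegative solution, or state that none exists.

218

gcd(280, 81):
  280 = 3*81 + 37
  81 = 2*37 + 7
  37 = 5*7 + 2
  7 = 3*2 + 1
  2 = 2*1
so gcd(280, 81) = 1.
1 divides 18, so solutions exist.
Back-substitute for Bézout coefficients:
  1 = 7 - 3*2
  ... = 81*(121) + 280*(-35)
So 81*(121) ≡ 1 (mod 280); multiply by 18: x ≡ 2178 (mod 280).
Smallest nonnegative: x = 2178 mod 280 = 218.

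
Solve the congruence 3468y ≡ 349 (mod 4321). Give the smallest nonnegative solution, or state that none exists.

gcd(4321, 3468) = 1.
1 divides 349, so solutions exist.
By Bézout, 3468·(-1003) + 4321·(805) = 1.
So 3468·(-1003) ≡ 1 (mod 4321); multiply by 349: y ≡ -350047 (mod 4321).
Smallest nonnegative: y = -350047 mod 4321 = 4275.

4275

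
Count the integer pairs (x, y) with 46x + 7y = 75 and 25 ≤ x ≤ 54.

4

gcd(46, 7):
  46 = 6·7 + 4
  7 = 1·4 + 3
  4 = 1·3 + 1
  3 = 3·1
so gcd(46, 7) = 1.
Back-substitute for Bézout coefficients:
  1 = 4 - 1·3
  ... = 46·(2) + 7·(-13)
Scale by 75: particular solution (150, -975); reduce x mod 7: (3, -9).
General solution: x = 3 + 7t, y = -9 - 46t for integer t.
25 ≤ 3 + 7t ≤ 54 gives t ∈ [4, 7], which is 4 values.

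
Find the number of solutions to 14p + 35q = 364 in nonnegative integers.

gcd(35, 14) = 7.
By Bézout, 14·(-2) + 35·(1) = 7.
One solution: (1, 10).
General: p = 1 + 5t, q = 10 - 2t.
p ≥ 0 ⇒ t ≥ 0; q ≥ 0 ⇒ t ≤ 5. So t ∈ [0, 5]: 6 solutions.

6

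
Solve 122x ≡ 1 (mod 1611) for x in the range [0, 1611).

gcd(1611, 122):
  1611 = 13×122 + 25
  122 = 4×25 + 22
  25 = 1×22 + 3
  22 = 7×3 + 1
  3 = 3×1
so gcd(1611, 122) = 1.
Back-substitute for Bézout coefficients:
  1 = 22 - 7×3
  ... = 122×(515) + 1611×(-39)
So 122×515 ≡ 1 (mod 1611), and 515 mod 1611 = 515.

515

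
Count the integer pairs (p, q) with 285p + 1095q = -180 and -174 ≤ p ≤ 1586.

24

gcd(1095, 285):
  1095 = 3·285 + 240
  285 = 1·240 + 45
  240 = 5·45 + 15
  45 = 3·15
so gcd(1095, 285) = 15.
Back-substitute for Bézout coefficients:
  15 = 240 - 5·45
  ... = 285·(-23) + 1095·(6)
Scale by -12: particular solution (276, -72); reduce p mod 73: (57, -15).
General solution: p = 57 + 73t, q = -15 - 19t for integer t.
-174 ≤ 57 + 73t ≤ 1586 gives t ∈ [-3, 20], which is 24 values.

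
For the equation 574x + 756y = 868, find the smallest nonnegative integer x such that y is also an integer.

gcd(756, 574) = 14.
14 divides 868, so solutions exist.
By Bézout, 574·(-25) + 756·(19) = 14.
Scale by 868/14 = 62: (x₀, y₀) = (-1550, 1178).
General solution: x = -1550 + 54t, y = 1178 - 41t for integer t.
x ≥ 0: smallest is -1550 mod 54 = 16 (at t = 29), with y = -11.

16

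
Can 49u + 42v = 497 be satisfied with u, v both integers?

gcd(49, 42) = 7.
7 divides 497, so integer solutions exist.

yes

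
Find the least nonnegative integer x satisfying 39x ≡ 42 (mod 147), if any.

gcd(147, 39) = 3  (147 = 3*39 + 30, 39 = 1*30 + 9, 30 = 3*9 + 3, 9 = 3*3).
3 divides 42, so solutions exist.
Back-substituting, 39*(-15) + 147*(4) = 3.
So 39*(-15) ≡ 3 (mod 147); multiply by 14: x ≡ -210 (mod 49).
Smallest nonnegative: x = -210 mod 49 = 35.

35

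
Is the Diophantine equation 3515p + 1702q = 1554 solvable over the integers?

gcd(3515, 1702):
  3515 = 2·1702 + 111
  1702 = 15·111 + 37
  111 = 3·37
so gcd(3515, 1702) = 37.
37 divides 1554, so integer solutions exist.

yes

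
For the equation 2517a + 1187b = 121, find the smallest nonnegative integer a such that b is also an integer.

gcd(2517, 1187):
  2517 = 2×1187 + 143
  1187 = 8×143 + 43
  143 = 3×43 + 14
  43 = 3×14 + 1
  14 = 14×1
so gcd(2517, 1187) = 1.
1 divides 121, so solutions exist.
Back-substitute for Bézout coefficients:
  1 = 43 - 3×14
  ... = 2517×(-83) + 1187×(176)
Scale by 121/1 = 121: (a₀, b₀) = (-10043, 21296).
General solution: a = -10043 + 1187t, b = 21296 - 2517t for integer t.
a ≥ 0: smallest is -10043 mod 1187 = 640 (at t = 9), with b = -1357.

640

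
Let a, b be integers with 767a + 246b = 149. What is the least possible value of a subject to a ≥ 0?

73

gcd(767, 246) = 1  (767 = 3×246 + 29, 246 = 8×29 + 14, 29 = 2×14 + 1, 14 = 14×1).
1 divides 149, so solutions exist.
Back-substituting, 767×(17) + 246×(-53) = 1.
Scale by 149/1 = 149: (a₀, b₀) = (2533, -7897).
General solution: a = 2533 + 246t, b = -7897 - 767t for integer t.
a ≥ 0: smallest is 2533 mod 246 = 73 (at t = -10), with b = -227.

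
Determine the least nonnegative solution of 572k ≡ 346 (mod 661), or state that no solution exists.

gcd(661, 572) = 1.
1 divides 346, so solutions exist.
By Bézout, 572*(-52) + 661*(45) = 1.
So 572*(-52) ≡ 1 (mod 661); multiply by 346: k ≡ -17992 (mod 661).
Smallest nonnegative: k = -17992 mod 661 = 516.

516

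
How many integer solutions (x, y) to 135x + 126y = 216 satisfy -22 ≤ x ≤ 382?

gcd(135, 126) = 9  (135 = 1*126 + 9, 126 = 14*9).
Back-substituting, 135*(1) + 126*(-1) = 9.
Scale by 24: particular solution (24, -24); reduce x mod 14: (10, -9).
General solution: x = 10 + 14t, y = -9 - 15t for integer t.
-22 ≤ 10 + 14t ≤ 382 gives t ∈ [-2, 26], which is 29 values.

29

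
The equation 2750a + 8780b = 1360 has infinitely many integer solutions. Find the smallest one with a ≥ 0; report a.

42

gcd(8780, 2750) = 10.
10 divides 1360, so solutions exist.
By Bézout, 2750·(265) + 8780·(-83) = 10.
Scale by 1360/10 = 136: (a₀, b₀) = (36040, -11288).
General solution: a = 36040 + 878t, b = -11288 - 275t for integer t.
a ≥ 0: smallest is 36040 mod 878 = 42 (at t = -41), with b = -13.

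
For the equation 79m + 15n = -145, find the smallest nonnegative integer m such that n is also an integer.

5

gcd(79, 15):
  79 = 5*15 + 4
  15 = 3*4 + 3
  4 = 1*3 + 1
  3 = 3*1
so gcd(79, 15) = 1.
1 divides -145, so solutions exist.
Back-substitute for Bézout coefficients:
  1 = 4 - 1*3
  ... = 79*(4) + 15*(-21)
Scale by -145/1 = -145: (m₀, n₀) = (-580, 3045).
General solution: m = -580 + 15t, n = 3045 - 79t for integer t.
m ≥ 0: smallest is -580 mod 15 = 5 (at t = 39), with n = -36.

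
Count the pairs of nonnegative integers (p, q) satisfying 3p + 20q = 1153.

19

gcd(20, 3):
  20 = 6*3 + 2
  3 = 1*2 + 1
  2 = 2*1
so gcd(20, 3) = 1.
Back-substitute for Bézout coefficients:
  1 = 3 - 1*2
  ... = 3*(7) + 20*(-1)
Scale by 1153: one solution is (8071, -1153). Reduce p mod 20: (11, 56).
General: p = 11 + 20t, q = 56 - 3t.
p ≥ 0 ⇒ t ≥ 0; q ≥ 0 ⇒ t ≤ 18. So t ∈ [0, 18]: 19 solutions.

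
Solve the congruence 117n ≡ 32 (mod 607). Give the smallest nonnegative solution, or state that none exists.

379

gcd(607, 117) = 1  (607 = 5·117 + 22, 117 = 5·22 + 7, 22 = 3·7 + 1, 7 = 7·1).
1 divides 32, so solutions exist.
Back-substituting, 117·(-83) + 607·(16) = 1.
So 117·(-83) ≡ 1 (mod 607); multiply by 32: n ≡ -2656 (mod 607).
Smallest nonnegative: n = -2656 mod 607 = 379.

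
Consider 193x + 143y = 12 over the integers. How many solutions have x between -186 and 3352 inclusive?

25

gcd(193, 143) = 1  (193 = 1·143 + 50, 143 = 2·50 + 43, 50 = 1·43 + 7, 43 = 6·7 + 1, 7 = 7·1).
Back-substituting, 193·(-20) + 143·(27) = 1.
Scale by 12: particular solution (-240, 324); reduce x mod 143: (46, -62).
General solution: x = 46 + 143t, y = -62 - 193t for integer t.
-186 ≤ 46 + 143t ≤ 3352 gives t ∈ [-1, 23], which is 25 values.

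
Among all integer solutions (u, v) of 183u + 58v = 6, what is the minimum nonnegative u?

gcd(183, 58):
  183 = 3*58 + 9
  58 = 6*9 + 4
  9 = 2*4 + 1
  4 = 4*1
so gcd(183, 58) = 1.
1 divides 6, so solutions exist.
Back-substitute for Bézout coefficients:
  1 = 9 - 2*4
  ... = 183*(13) + 58*(-41)
Scale by 6/1 = 6: (u₀, v₀) = (78, -246).
General solution: u = 78 + 58t, v = -246 - 183t for integer t.
u ≥ 0: smallest is 78 mod 58 = 20 (at t = -1), with v = -63.

20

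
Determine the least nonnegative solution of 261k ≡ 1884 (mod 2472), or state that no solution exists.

gcd(2472, 261) = 3.
3 divides 1884, so solutions exist.
By Bézout, 261*(-161) + 2472*(17) = 3.
So 261*(-161) ≡ 3 (mod 2472); multiply by 628: k ≡ -101108 (mod 824).
Smallest nonnegative: k = -101108 mod 824 = 244.

244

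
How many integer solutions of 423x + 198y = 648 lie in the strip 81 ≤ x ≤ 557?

22

gcd(423, 198) = 9  (423 = 2·198 + 27, 198 = 7·27 + 9, 27 = 3·9).
Back-substituting, 423·(-7) + 198·(15) = 9.
Scale by 72: particular solution (-504, 1080); reduce x mod 22: (2, -1).
General solution: x = 2 + 22t, y = -1 - 47t for integer t.
81 ≤ 2 + 22t ≤ 557 gives t ∈ [4, 25], which is 22 values.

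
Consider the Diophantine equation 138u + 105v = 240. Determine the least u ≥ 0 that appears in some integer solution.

gcd(138, 105) = 3.
3 divides 240, so solutions exist.
By Bézout, 138*(16) + 105*(-21) = 3.
Scale by 240/3 = 80: (u₀, v₀) = (1280, -1680).
General solution: u = 1280 + 35t, v = -1680 - 46t for integer t.
u ≥ 0: smallest is 1280 mod 35 = 20 (at t = -36), with v = -24.

20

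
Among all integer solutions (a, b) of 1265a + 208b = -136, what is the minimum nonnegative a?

200

gcd(1265, 208) = 1  (1265 = 6*208 + 17, 208 = 12*17 + 4, 17 = 4*4 + 1, 4 = 4*1).
1 divides -136, so solutions exist.
Back-substituting, 1265*(49) + 208*(-298) = 1.
Scale by -136/1 = -136: (a₀, b₀) = (-6664, 40528).
General solution: a = -6664 + 208t, b = 40528 - 1265t for integer t.
a ≥ 0: smallest is -6664 mod 208 = 200 (at t = 33), with b = -1217.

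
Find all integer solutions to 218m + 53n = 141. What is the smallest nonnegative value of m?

gcd(218, 53) = 1  (218 = 4*53 + 6, 53 = 8*6 + 5, 6 = 1*5 + 1, 5 = 5*1).
1 divides 141, so solutions exist.
Back-substituting, 218*(9) + 53*(-37) = 1.
Scale by 141/1 = 141: (m₀, n₀) = (1269, -5217).
General solution: m = 1269 + 53t, n = -5217 - 218t for integer t.
m ≥ 0: smallest is 1269 mod 53 = 50 (at t = -23), with n = -203.

50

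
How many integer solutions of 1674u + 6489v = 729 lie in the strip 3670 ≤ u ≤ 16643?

gcd(6489, 1674) = 9  (6489 = 3×1674 + 1467, 1674 = 1×1467 + 207, 1467 = 7×207 + 18, 207 = 11×18 + 9, 18 = 2×9).
Back-substituting, 1674×(345) + 6489×(-89) = 9.
Scale by 81: particular solution (27945, -7209); reduce u mod 721: (547, -141).
General solution: u = 547 + 721t, v = -141 - 186t for integer t.
3670 ≤ 547 + 721t ≤ 16643 gives t ∈ [5, 22], which is 18 values.

18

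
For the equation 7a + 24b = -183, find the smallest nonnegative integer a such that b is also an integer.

gcd(24, 7):
  24 = 3·7 + 3
  7 = 2·3 + 1
  3 = 3·1
so gcd(24, 7) = 1.
1 divides -183, so solutions exist.
Back-substitute for Bézout coefficients:
  1 = 7 - 2·3
  ... = 7·(7) + 24·(-2)
Scale by -183/1 = -183: (a₀, b₀) = (-1281, 366).
General solution: a = -1281 + 24t, b = 366 - 7t for integer t.
a ≥ 0: smallest is -1281 mod 24 = 15 (at t = 54), with b = -12.

15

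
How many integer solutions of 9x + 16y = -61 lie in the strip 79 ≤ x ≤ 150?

gcd(16, 9) = 1  (16 = 1*9 + 7, 9 = 1*7 + 2, 7 = 3*2 + 1, 2 = 2*1).
Back-substituting, 9*(-7) + 16*(4) = 1.
Scale by -61: particular solution (427, -244); reduce x mod 16: (11, -10).
General solution: x = 11 + 16t, y = -10 - 9t for integer t.
79 ≤ 11 + 16t ≤ 150 gives t ∈ [5, 8], which is 4 values.

4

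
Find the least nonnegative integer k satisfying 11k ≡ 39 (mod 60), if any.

gcd(60, 11) = 1  (60 = 5*11 + 5, 11 = 2*5 + 1, 5 = 5*1).
1 divides 39, so solutions exist.
Back-substituting, 11*(11) + 60*(-2) = 1.
So 11*(11) ≡ 1 (mod 60); multiply by 39: k ≡ 429 (mod 60).
Smallest nonnegative: k = 429 mod 60 = 9.

9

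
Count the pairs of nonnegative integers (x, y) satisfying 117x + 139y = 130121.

gcd(139, 117) = 1  (139 = 1*117 + 22, 117 = 5*22 + 7, 22 = 3*7 + 1, 7 = 7*1).
Back-substituting, 117*(-19) + 139*(16) = 1.
Scale by 130121: one solution is (-2472299, 2081936). Reduce x mod 139: (94, 857).
General: x = 94 + 139t, y = 857 - 117t.
x ≥ 0 ⇒ t ≥ 0; y ≥ 0 ⇒ t ≤ 7. So t ∈ [0, 7]: 8 solutions.

8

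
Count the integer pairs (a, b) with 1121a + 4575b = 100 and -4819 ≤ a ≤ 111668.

26

gcd(4575, 1121) = 1.
By Bézout, 1121×(1106) + 4575×(-271) = 1.
Particular solution: (800, -196).
General solution: a = 800 + 4575t, b = -196 - 1121t for integer t.
-4819 ≤ 800 + 4575t ≤ 111668 gives t ∈ [-1, 24], which is 26 values.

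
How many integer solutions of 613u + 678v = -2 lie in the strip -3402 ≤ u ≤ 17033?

30

gcd(678, 613) = 1  (678 = 1×613 + 65, 613 = 9×65 + 28, 65 = 2×28 + 9, 28 = 3×9 + 1, 9 = 9×1).
Back-substituting, 613×(73) + 678×(-66) = 1.
Scale by -2: particular solution (-146, 132); reduce u mod 678: (532, -481).
General solution: u = 532 + 678t, v = -481 - 613t for integer t.
-3402 ≤ 532 + 678t ≤ 17033 gives t ∈ [-5, 24], which is 30 values.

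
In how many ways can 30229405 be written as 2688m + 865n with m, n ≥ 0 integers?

gcd(2688, 865) = 1.
By Bézout, 2688*(-93) + 865*(289) = 1.
One solution: (105, 34621).
General: m = 105 + 865t, n = 34621 - 2688t.
m ≥ 0 ⇒ t ≥ 0; n ≥ 0 ⇒ t ≤ 12. So t ∈ [0, 12]: 13 solutions.

13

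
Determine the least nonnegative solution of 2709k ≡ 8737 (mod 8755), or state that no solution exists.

gcd(8755, 2709):
  8755 = 3*2709 + 628
  2709 = 4*628 + 197
  628 = 3*197 + 37
  197 = 5*37 + 12
  37 = 3*12 + 1
  12 = 12*1
so gcd(8755, 2709) = 1.
1 divides 8737, so solutions exist.
Back-substitute for Bézout coefficients:
  1 = 37 - 3*12
  ... = 2709*(-711) + 8755*(220)
So 2709*(-711) ≡ 1 (mod 8755); multiply by 8737: k ≡ -6212007 (mod 8755).
Smallest nonnegative: k = -6212007 mod 8755 = 4043.

4043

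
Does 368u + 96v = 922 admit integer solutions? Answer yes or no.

gcd(368, 96) = 16.
16 does not divide 922 (remainder 10), so no integer solutions.

no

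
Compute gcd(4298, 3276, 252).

gcd(4298, 3276):
  4298 = 1×3276 + 1022
  3276 = 3×1022 + 210
  1022 = 4×210 + 182
  210 = 1×182 + 28
  182 = 6×28 + 14
  28 = 2×14
so gcd(4298, 3276) = 14.
gcd(14, 252) = 14.

14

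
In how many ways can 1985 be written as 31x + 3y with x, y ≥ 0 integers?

gcd(31, 3) = 1  (31 = 10*3 + 1, 3 = 3*1).
Back-substituting, 31*(1) + 3*(-10) = 1.
Scale by 1985: one solution is (1985, -19850). Reduce x mod 3: (2, 641).
General: x = 2 + 3t, y = 641 - 31t.
x ≥ 0 ⇒ t ≥ 0; y ≥ 0 ⇒ t ≤ 20. So t ∈ [0, 20]: 21 solutions.

21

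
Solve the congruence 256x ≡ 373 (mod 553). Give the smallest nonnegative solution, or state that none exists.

319

gcd(553, 256) = 1.
1 divides 373, so solutions exist.
By Bézout, 256*(-54) + 553*(25) = 1.
So 256*(-54) ≡ 1 (mod 553); multiply by 373: x ≡ -20142 (mod 553).
Smallest nonnegative: x = -20142 mod 553 = 319.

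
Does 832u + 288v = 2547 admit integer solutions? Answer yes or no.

no

gcd(832, 288):
  832 = 2*288 + 256
  288 = 1*256 + 32
  256 = 8*32
so gcd(832, 288) = 32.
32 does not divide 2547 (remainder 19), so no integer solutions.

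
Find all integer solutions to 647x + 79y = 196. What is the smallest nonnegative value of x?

71

gcd(647, 79) = 1.
1 divides 196, so solutions exist.
By Bézout, 647×(-21) + 79×(172) = 1.
Scale by 196/1 = 196: (x₀, y₀) = (-4116, 33712).
General solution: x = -4116 + 79t, y = 33712 - 647t for integer t.
x ≥ 0: smallest is -4116 mod 79 = 71 (at t = 53), with y = -579.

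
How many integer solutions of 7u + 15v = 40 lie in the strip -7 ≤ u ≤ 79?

gcd(15, 7) = 1  (15 = 2*7 + 1, 7 = 7*1).
Back-substituting, 7*(-2) + 15*(1) = 1.
Scale by 40: particular solution (-80, 40); reduce u mod 15: (10, -2).
General solution: u = 10 + 15t, v = -2 - 7t for integer t.
-7 ≤ 10 + 15t ≤ 79 gives t ∈ [-1, 4], which is 6 values.

6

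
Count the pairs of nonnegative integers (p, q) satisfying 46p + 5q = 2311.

gcd(46, 5):
  46 = 9·5 + 1
  5 = 5·1
so gcd(46, 5) = 1.
Back-substitute for Bézout coefficients:
  1 = 46 - 9·5
  ... = 46·(1) + 5·(-9)
Scale by 2311: one solution is (2311, -20799). Reduce p mod 5: (1, 453).
General: p = 1 + 5t, q = 453 - 46t.
p ≥ 0 ⇒ t ≥ 0; q ≥ 0 ⇒ t ≤ 9. So t ∈ [0, 9]: 10 solutions.

10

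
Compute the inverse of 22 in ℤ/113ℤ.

gcd(113, 22) = 1  (113 = 5*22 + 3, 22 = 7*3 + 1, 3 = 3*1).
Back-substituting, 22*(36) + 113*(-7) = 1.
So 22*36 ≡ 1 (mod 113), and 36 mod 113 = 36.

36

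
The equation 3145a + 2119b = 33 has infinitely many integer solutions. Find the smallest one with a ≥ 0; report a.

gcd(3145, 2119):
  3145 = 1·2119 + 1026
  2119 = 2·1026 + 67
  1026 = 15·67 + 21
  67 = 3·21 + 4
  21 = 5·4 + 1
  4 = 4·1
so gcd(3145, 2119) = 1.
1 divides 33, so solutions exist.
Back-substitute for Bézout coefficients:
  1 = 21 - 5·4
  ... = 3145·(506) + 2119·(-751)
Scale by 33/1 = 33: (a₀, b₀) = (16698, -24783).
General solution: a = 16698 + 2119t, b = -24783 - 3145t for integer t.
a ≥ 0: smallest is 16698 mod 2119 = 1865 (at t = -7), with b = -2768.

1865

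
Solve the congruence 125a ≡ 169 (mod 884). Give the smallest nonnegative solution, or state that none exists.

gcd(884, 125) = 1.
1 divides 169, so solutions exist.
By Bézout, 125*(-99) + 884*(14) = 1.
So 125*(-99) ≡ 1 (mod 884); multiply by 169: a ≡ -16731 (mod 884).
Smallest nonnegative: a = -16731 mod 884 = 65.

65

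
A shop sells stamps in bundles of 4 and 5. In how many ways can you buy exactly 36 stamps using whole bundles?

2

Need nonnegative integers with 4j + 5k = 36.
gcd(4, 5) = 1, and 4·(-1) + 5·(1) = 1.
So (j₀, k₀) = (-36, 36); general j = -36 + 5t, k = 36 - 4t.
j ≥ 0 ⇒ t ≥ 8; k ≥ 0 ⇒ t ≤ 9. That's 2 values of t.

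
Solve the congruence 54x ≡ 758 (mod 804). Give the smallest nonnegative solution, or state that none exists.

gcd(804, 54) = 6.
6 does not divide 758, so the congruence has no solution.

no solution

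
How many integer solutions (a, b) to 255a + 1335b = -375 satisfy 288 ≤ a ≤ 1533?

14

gcd(1335, 255) = 15.
By Bézout, 255*(21) + 1335*(-4) = 15.
Particular solution: (9, -2).
General solution: a = 9 + 89t, b = -2 - 17t for integer t.
288 ≤ 9 + 89t ≤ 1533 gives t ∈ [4, 17], which is 14 values.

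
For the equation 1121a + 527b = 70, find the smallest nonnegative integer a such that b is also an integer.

gcd(1121, 527) = 1.
1 divides 70, so solutions exist.
By Bézout, 1121·(118) + 527·(-251) = 1.
Scale by 70/1 = 70: (a₀, b₀) = (8260, -17570).
General solution: a = 8260 + 527t, b = -17570 - 1121t for integer t.
a ≥ 0: smallest is 8260 mod 527 = 355 (at t = -15), with b = -755.

355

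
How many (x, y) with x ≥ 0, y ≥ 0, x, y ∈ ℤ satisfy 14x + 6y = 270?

7

gcd(14, 6):
  14 = 2×6 + 2
  6 = 3×2
so gcd(14, 6) = 2.
Back-substitute for Bézout coefficients:
  2 = 14 - 2×6
  ... = 14×(1) + 6×(-2)
Scale by 135: one solution is (135, -270). Reduce x mod 3: (0, 45).
General: x = 0 + 3t, y = 45 - 7t.
x ≥ 0 ⇒ t ≥ 0; y ≥ 0 ⇒ t ≤ 6. So t ∈ [0, 6]: 7 solutions.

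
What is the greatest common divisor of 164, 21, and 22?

1

gcd(164, 21) = 1  (164 = 7×21 + 17, 21 = 1×17 + 4, 17 = 4×4 + 1, 4 = 4×1).
gcd(1, 22) = 1.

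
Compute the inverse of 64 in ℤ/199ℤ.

28

gcd(199, 64) = 1.
By Bézout, 64·(28) + 199·(-9) = 1.
So 64·28 ≡ 1 (mod 199), and 28 mod 199 = 28.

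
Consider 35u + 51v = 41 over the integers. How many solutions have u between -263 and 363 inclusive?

12

gcd(51, 35) = 1.
By Bézout, 35·(-16) + 51·(11) = 1.
Particular solution: (7, -4).
General solution: u = 7 + 51t, v = -4 - 35t for integer t.
-263 ≤ 7 + 51t ≤ 363 gives t ∈ [-5, 6], which is 12 values.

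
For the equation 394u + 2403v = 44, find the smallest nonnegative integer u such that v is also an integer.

671

gcd(2403, 394):
  2403 = 6·394 + 39
  394 = 10·39 + 4
  39 = 9·4 + 3
  4 = 1·3 + 1
  3 = 3·1
so gcd(2403, 394) = 1.
1 divides 44, so solutions exist.
Back-substitute for Bézout coefficients:
  1 = 4 - 1·3
  ... = 394·(616) + 2403·(-101)
Scale by 44/1 = 44: (u₀, v₀) = (27104, -4444).
General solution: u = 27104 + 2403t, v = -4444 - 394t for integer t.
u ≥ 0: smallest is 27104 mod 2403 = 671 (at t = -11), with v = -110.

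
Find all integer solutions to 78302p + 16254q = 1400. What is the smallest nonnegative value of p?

gcd(78302, 16254) = 14.
14 divides 1400, so solutions exist.
By Bézout, 78302×(115) + 16254×(-554) = 14.
Scale by 1400/14 = 100: (p₀, q₀) = (11500, -55400).
General solution: p = 11500 + 1161t, q = -55400 - 5593t for integer t.
p ≥ 0: smallest is 11500 mod 1161 = 1051 (at t = -9), with q = -5063.

1051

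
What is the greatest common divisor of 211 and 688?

1

gcd(688, 211):
  688 = 3·211 + 55
  211 = 3·55 + 46
  55 = 1·46 + 9
  46 = 5·9 + 1
  9 = 9·1
so gcd(688, 211) = 1.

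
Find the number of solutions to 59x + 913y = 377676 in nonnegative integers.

gcd(913, 59) = 1.
By Bézout, 59·(-294) + 913·(19) = 1.
One solution: (490, 382).
General: x = 490 + 913t, y = 382 - 59t.
x ≥ 0 ⇒ t ≥ 0; y ≥ 0 ⇒ t ≤ 6. So t ∈ [0, 6]: 7 solutions.

7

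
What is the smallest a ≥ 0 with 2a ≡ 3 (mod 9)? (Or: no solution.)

6

gcd(9, 2) = 1.
1 divides 3, so solutions exist.
By Bézout, 2×(-4) + 9×(1) = 1.
So 2×(-4) ≡ 1 (mod 9); multiply by 3: a ≡ -12 (mod 9).
Smallest nonnegative: a = -12 mod 9 = 6.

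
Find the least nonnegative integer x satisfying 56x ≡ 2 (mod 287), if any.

gcd(287, 56) = 7  (287 = 5*56 + 7, 56 = 8*7).
7 does not divide 2, so the congruence has no solution.

no solution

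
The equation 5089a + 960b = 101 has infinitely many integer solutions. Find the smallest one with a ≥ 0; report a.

gcd(5089, 960) = 1  (5089 = 5·960 + 289, 960 = 3·289 + 93, 289 = 3·93 + 10, 93 = 9·10 + 3, 10 = 3·3 + 1, 3 = 3·1).
1 divides 101, so solutions exist.
Back-substituting, 5089·(289) + 960·(-1532) = 1.
Scale by 101/1 = 101: (a₀, b₀) = (29189, -154732).
General solution: a = 29189 + 960t, b = -154732 - 5089t for integer t.
a ≥ 0: smallest is 29189 mod 960 = 389 (at t = -30), with b = -2062.

389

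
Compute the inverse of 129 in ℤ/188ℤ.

137

gcd(188, 129):
  188 = 1×129 + 59
  129 = 2×59 + 11
  59 = 5×11 + 4
  11 = 2×4 + 3
  4 = 1×3 + 1
  3 = 3×1
so gcd(188, 129) = 1.
Back-substitute for Bézout coefficients:
  1 = 4 - 1×3
  ... = 129×(-51) + 188×(35)
So 129×-51 ≡ 1 (mod 188), and -51 mod 188 = 137.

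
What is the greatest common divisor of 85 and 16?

gcd(85, 16):
  85 = 5·16 + 5
  16 = 3·5 + 1
  5 = 5·1
so gcd(85, 16) = 1.

1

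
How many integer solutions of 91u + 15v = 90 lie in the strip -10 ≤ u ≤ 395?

27

gcd(91, 15) = 1.
By Bézout, 91*(1) + 15*(-6) = 1.
Particular solution: (0, 6).
General solution: u = 0 + 15t, v = 6 - 91t for integer t.
-10 ≤ 0 + 15t ≤ 395 gives t ∈ [0, 26], which is 27 values.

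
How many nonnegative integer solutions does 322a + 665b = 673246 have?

22

gcd(665, 322) = 7.
By Bézout, 322*(31) + 665*(-15) = 7.
One solution: (38, 994).
General: a = 38 + 95t, b = 994 - 46t.
a ≥ 0 ⇒ t ≥ 0; b ≥ 0 ⇒ t ≤ 21. So t ∈ [0, 21]: 22 solutions.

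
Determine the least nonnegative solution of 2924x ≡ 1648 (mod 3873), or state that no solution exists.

488

gcd(3873, 2924) = 1  (3873 = 1*2924 + 949, 2924 = 3*949 + 77, 949 = 12*77 + 25, 77 = 3*25 + 2, 25 = 12*2 + 1, 2 = 2*1).
1 divides 1648, so solutions exist.
Back-substituting, 2924*(-1861) + 3873*(1405) = 1.
So 2924*(-1861) ≡ 1 (mod 3873); multiply by 1648: x ≡ -3066928 (mod 3873).
Smallest nonnegative: x = -3066928 mod 3873 = 488.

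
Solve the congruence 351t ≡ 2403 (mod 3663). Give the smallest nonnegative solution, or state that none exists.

226

gcd(3663, 351):
  3663 = 10×351 + 153
  351 = 2×153 + 45
  153 = 3×45 + 18
  45 = 2×18 + 9
  18 = 2×9
so gcd(3663, 351) = 9.
9 divides 2403, so solutions exist.
Back-substitute for Bézout coefficients:
  9 = 45 - 2×18
  ... = 351×(167) + 3663×(-16)
So 351×(167) ≡ 9 (mod 3663); multiply by 267: t ≡ 44589 (mod 407).
Smallest nonnegative: t = 44589 mod 407 = 226.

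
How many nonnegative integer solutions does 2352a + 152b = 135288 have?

3

gcd(2352, 152) = 8  (2352 = 15*152 + 72, 152 = 2*72 + 8, 72 = 9*8).
Back-substituting, 2352*(-2) + 152*(31) = 8.
Scale by 16911: one solution is (-33822, 524241). Reduce a mod 19: (17, 627).
General: a = 17 + 19t, b = 627 - 294t.
a ≥ 0 ⇒ t ≥ 0; b ≥ 0 ⇒ t ≤ 2. So t ∈ [0, 2]: 3 solutions.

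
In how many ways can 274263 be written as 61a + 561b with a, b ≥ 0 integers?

8

gcd(561, 61):
  561 = 9*61 + 12
  61 = 5*12 + 1
  12 = 12*1
so gcd(561, 61) = 1.
Back-substitute for Bézout coefficients:
  1 = 61 - 5*12
  ... = 61*(46) + 561*(-5)
Scale by 274263: one solution is (12616098, -1371315). Reduce a mod 561: (330, 453).
General: a = 330 + 561t, b = 453 - 61t.
a ≥ 0 ⇒ t ≥ 0; b ≥ 0 ⇒ t ≤ 7. So t ∈ [0, 7]: 8 solutions.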